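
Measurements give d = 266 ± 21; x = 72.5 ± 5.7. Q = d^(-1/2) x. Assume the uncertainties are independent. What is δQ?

0.391

For a monomial Q ∝ d^(-1/2), x, fractional errors add in quadrature:
  (−½·δd/d)² = (-0.5×0.0789)² = 0.00156;  (1·δx/x)² = (1×0.0786)² = 0.00618
δQ/Q = √(0.00774) = 0.0880
Q = 4.45, so δQ = 0.0880 × 4.45 = 0.391.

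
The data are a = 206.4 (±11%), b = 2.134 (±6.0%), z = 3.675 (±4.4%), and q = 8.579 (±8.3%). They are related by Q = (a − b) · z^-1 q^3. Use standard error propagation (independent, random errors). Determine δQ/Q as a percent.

27.6%

Let u = a − b = 204.3. δu = √(δa² + δb²) = √(515 + 0.0164) = 22.7, so δu/u = 0.111.
Q is then a monomial in u, z, q:
δQ/Q = √((δu/u)² + (-1·δz/z)² + (3·δq/q)²) = √(0.0124 + 0.00194 + 0.0620) = 0.276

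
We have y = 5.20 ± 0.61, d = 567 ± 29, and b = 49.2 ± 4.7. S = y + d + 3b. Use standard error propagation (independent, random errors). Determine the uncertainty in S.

For a sum/difference, combine absolute errors in quadrature:
  (δy)² = 0.372;  (δd)² = 841;  (3·δb)² = 199
δS = √(1040) = 32.3

32.3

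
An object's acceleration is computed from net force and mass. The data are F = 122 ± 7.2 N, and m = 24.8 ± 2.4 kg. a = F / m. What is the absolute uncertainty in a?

0.558 m/s^2

a is a product of powers, so relative uncertainties combine in quadrature:
  (1·δF/F)² = (1×0.0590)² = 0.00348;  (-1·δm/m)² = (-1×0.0968)² = 0.00937
δa/a = √(0.0128) = 0.113
a = 4.92 m/s^2, so δa = 0.113 × 4.92 = 0.558 m/s^2.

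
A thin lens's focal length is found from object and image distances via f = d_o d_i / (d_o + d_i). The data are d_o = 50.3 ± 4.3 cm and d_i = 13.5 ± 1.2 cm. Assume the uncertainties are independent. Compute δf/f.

∂f/∂d_o = (d_i/(d_o+d_i))² = 0.0448;  ∂f/∂d_i = (d_o/(d_o+d_i))² = 0.622
δf = √((∂f/∂d_o · δd_o)² + (∂f/∂d_i · δd_i)²) = √(0.0371 + 0.556) = 0.770 cm
f = 10.6 cm, so δf/f = 0.770/10.6 = 0.0724.

0.0724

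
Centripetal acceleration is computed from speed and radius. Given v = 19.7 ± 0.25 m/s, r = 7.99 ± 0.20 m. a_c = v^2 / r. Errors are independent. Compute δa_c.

1.73 m/s^2

Each factor contributes (exponent × relative error)² to (δa_c/a_c)²:
  (2·δv/v)² = (2×0.0127)² = 0.000644;  (-1·δr/r)² = (-1×0.0250)² = 0.000627
δa_c/a_c = √(0.00127) = 0.0356
a_c = 48.6 m/s^2, so δa_c = 0.0356 × 48.6 = 1.73 m/s^2.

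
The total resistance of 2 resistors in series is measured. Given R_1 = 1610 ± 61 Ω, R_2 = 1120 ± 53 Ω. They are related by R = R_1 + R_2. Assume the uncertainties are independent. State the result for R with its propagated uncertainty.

Absolute uncertainties add in quadrature for a linear combination:
  (δR_1)² = 3720;  (δR_2)² = 2810
δR = √(6530) = 80.8 Ω
R = 2730 Ω.

2730 ± 80.8 Ω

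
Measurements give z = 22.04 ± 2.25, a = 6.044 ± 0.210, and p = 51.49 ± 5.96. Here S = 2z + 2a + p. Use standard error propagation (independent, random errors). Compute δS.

S is a linear combination, so absolute uncertainties add in quadrature:
  (2·δz)² = 20.2;  (2·δa)² = 0.176;  (δp)² = 35.5
δS = √(55.9) = 7.48

7.48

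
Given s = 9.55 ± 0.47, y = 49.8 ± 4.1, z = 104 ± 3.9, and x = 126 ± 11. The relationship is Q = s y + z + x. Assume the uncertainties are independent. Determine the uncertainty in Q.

47.1

Let p = s·y = 476. δp/p = √((1·δs/s)² + (1·δy/y)²) = √(0.00242 + 0.00678) = 0.0959, so δp = 45.6.
Q = p + z + x: δQ = √(δp² + δz² + δx²) = √(2080 + 15.2 + 121) = 47.1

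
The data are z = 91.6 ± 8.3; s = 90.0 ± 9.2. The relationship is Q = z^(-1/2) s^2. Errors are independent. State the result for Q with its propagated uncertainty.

For a monomial Q ∝ z^(-1/2), s^2, fractional errors add in quadrature:
  (−½·δz/z)² = (-0.5×0.0906)² = 0.00205;  (2·δs/s)² = (2×0.102)² = 0.0418
δQ/Q = √(0.0439) = 0.209
Q = 846, so δQ = 0.209 × 846 = 177.

846 ± 177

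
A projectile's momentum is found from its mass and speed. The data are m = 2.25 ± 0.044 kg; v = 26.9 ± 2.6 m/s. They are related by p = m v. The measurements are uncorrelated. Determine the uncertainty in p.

Since p is a product/quotient, work with relative uncertainties:
  (1·δm/m)² = (1×0.0196)² = 0.000382;  (1·δv/v)² = (1×0.0967)² = 0.00934
δp/p = √(0.00972) = 0.0986
p = 60.5 kg·m/s, so δp = 0.0986 × 60.5 = 5.97 kg·m/s.

5.97 kg·m/s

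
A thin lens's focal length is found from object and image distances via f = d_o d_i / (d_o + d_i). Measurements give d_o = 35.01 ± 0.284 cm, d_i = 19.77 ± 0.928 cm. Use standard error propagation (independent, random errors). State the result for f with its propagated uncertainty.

∂f/∂d_o = (d_i/(d_o+d_i))² = 0.130;  ∂f/∂d_i = (d_o/(d_o+d_i))² = 0.408
δf = √((∂f/∂d_o · δd_o)² + (∂f/∂d_i · δd_i)²) = √(0.00137 + 0.144) = 0.381 cm
f = 12.64 cm.

12.64 ± 0.381 cm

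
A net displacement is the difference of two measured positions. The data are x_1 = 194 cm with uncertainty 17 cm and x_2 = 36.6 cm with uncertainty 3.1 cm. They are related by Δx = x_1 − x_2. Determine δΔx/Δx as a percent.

11.0%

Sums and differences: (δΔx)² = Σ (cᵢ δxᵢ)².
  (δx_1)² = 289;  (δx_2)² = 9.61
δΔx = √(299) = 17.3 cm
Δx = 157 cm, so δΔx/Δx = 17.3/157 = 0.110.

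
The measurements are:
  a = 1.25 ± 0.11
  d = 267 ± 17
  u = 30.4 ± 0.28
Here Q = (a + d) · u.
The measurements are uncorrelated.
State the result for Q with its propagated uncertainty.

Let w = a + d = 268. δw = √(δa² + δd²) = √(0.0121 + 289) = 17.0, so δw/w = 0.0634.
Q is then a monomial in w, u:
δQ/Q = √((δw/w)² + (1·δu/u)²) = √(0.00402 + 8.48e-05) = 0.0640
Q = 8150, so δQ = 0.0640 × 8150 = 522.

8150 ± 522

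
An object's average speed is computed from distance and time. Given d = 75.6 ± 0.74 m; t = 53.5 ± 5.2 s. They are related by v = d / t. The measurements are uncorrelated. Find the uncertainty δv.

v is a product of powers, so relative uncertainties combine in quadrature:
  (1·δd/d)² = (1×0.00979)² = 9.58e-05;  (-1·δt/t)² = (-1×0.0972)² = 0.00945
δv/v = √(0.00954) = 0.0977
v = 1.41 m/s, so δv = 0.0977 × 1.41 = 0.138 m/s.

0.138 m/s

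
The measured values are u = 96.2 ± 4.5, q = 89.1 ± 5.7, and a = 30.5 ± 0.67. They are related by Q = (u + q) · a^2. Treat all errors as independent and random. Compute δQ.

10100

Let w = u + q = 185. δw = √(δu² + δq²) = √(20.2 + 32.5) = 7.26, so δw/w = 0.0392.
Q is then a monomial in w, a:
δQ/Q = √((δw/w)² + (2·δa/a)²) = √(0.00154 + 0.00193) = 0.0589
Q = 1.72e+05, so δQ = 0.0589 × 1.72e+05 = 10100.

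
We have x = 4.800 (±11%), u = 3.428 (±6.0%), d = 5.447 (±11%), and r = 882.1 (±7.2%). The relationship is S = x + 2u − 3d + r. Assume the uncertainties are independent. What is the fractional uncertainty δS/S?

0.0724

Each term contributes (cᵢ δxᵢ)² to (δS)²:
  (δx)² = 0.279;  (2·δu)² = 0.169;  (3·δd)² = 3.23;  (δr)² = 4030
δS = √(4040) = 63.5
S = 877.4, so δS/S = 63.5/877.4 = 0.0724.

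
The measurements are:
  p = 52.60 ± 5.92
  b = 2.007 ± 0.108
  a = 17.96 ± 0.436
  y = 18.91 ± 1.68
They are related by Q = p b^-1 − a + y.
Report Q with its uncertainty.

27.16 ± 3.70

Let w = p·b^-1 = 26.21. δw/w = √((1·δp/p)² + (-1·δb/b)²) = √(0.0127 + 0.00290) = 0.125, so δw = 3.27.
Q = w − a + y: δQ = √(δw² + δa² + δy²) = √(10.7 + 0.190 + 2.82) = 3.70
Q = 27.16.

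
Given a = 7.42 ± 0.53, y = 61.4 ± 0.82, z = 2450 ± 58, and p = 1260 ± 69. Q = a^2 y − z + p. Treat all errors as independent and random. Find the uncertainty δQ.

Let w = a^2·y = 3380. δw/w = √((2·δa/a)² + (1·δy/y)²) = √(0.0204 + 0.000178) = 0.143, so δw = 485.
Q = w − z + p: δQ = √(δw² + δz² + δp²) = √(2.35e+05 + 3360 + 4760) = 493

493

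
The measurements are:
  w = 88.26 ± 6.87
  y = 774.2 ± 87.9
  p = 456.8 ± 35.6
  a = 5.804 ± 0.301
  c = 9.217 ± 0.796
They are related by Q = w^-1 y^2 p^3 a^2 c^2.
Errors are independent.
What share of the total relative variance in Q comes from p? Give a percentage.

35.8%

(δQ/Q)² = (-1·δw/w)² + (2·δy/y)² + (3·δp/p)² + (2·δa/a)² + (2·δc/c)²
  w term: (-1×0.0778)² = 0.00606
  y term: (2×0.114)² = 0.0516
  p term: (3×0.0779)² = 0.0547
  a term: (2×0.0519)² = 0.0108
  c term: (2×0.0864)² = 0.0298
Total = 0.153. Share from p = 0.0547/0.153 = 0.358.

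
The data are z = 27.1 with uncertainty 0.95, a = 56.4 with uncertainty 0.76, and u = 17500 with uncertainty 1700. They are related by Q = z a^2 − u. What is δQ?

4170

Let p = z·a^2 = 86200. δp/p = √((1·δz/z)² + (2·δa/a)²) = √(0.00123 + 0.000726) = 0.0442, so δp = 3810.
Q = p − u: δQ = √(δp² + δu²) = √(1.45e+07 + 2.89e+06) = 4170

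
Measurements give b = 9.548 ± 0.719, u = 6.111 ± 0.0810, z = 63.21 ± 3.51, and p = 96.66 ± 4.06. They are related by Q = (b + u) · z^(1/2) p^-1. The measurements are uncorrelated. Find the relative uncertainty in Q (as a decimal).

0.0683

Let w = b + u = 15.66. δw = √(δb² + δu²) = √(0.517 + 0.00656) = 0.724, so δw/w = 0.0462.
Q is then a monomial in w, z, p:
δQ/Q = √((δw/w)² + (½·δz/z)² + (-1·δp/p)²) = √(0.00214 + 0.000771 + 0.00176) = 0.0683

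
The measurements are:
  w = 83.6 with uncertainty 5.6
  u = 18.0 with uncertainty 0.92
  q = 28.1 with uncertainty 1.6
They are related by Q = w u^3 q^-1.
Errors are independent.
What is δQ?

Q is a product of powers, so relative uncertainties combine in quadrature:
  (1·δw/w)² = (1×0.0670)² = 0.00449;  (3·δu/u)² = (3×0.0511)² = 0.0235;  (-1·δq/q)² = (-1×0.0569)² = 0.00324
δQ/Q = √(0.0312) = 0.177
Q = 17400, so δQ = 0.177 × 17400 = 3070.

3070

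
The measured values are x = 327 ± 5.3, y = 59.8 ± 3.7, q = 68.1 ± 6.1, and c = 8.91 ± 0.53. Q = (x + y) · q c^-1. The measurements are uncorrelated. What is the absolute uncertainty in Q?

322

Let u = x + y = 387. δu = √(δx² + δy²) = √(28.1 + 13.7) = 6.46, so δu/u = 0.0167.
Q is then a monomial in u, q, c:
δQ/Q = √((δu/u)² + (1·δq/q)² + (-1·δc/c)²) = √(0.000279 + 0.00802 + 0.00354) = 0.109
Q = 2960, so δQ = 0.109 × 2960 = 322.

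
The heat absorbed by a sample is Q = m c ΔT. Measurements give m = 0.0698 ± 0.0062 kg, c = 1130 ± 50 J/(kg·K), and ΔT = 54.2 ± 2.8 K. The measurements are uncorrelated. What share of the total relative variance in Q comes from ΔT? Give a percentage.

21.3%

(δQ/Q)² = (1·δm/m)² + (1·δc/c)² + (1·δΔT/ΔT)²
  m term: (1×0.0888)² = 0.00789
  c term: (1×0.0442)² = 0.00196
  ΔT term: (1×0.0517)² = 0.00267
Total = 0.0125. Share from ΔT = 0.00267/0.0125 = 0.213.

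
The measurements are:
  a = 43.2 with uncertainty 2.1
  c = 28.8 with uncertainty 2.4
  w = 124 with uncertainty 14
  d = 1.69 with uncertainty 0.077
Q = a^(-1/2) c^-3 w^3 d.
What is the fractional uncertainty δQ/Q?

0.424

For a monomial Q ∝ a^(-1/2), c^-3, w^3, d, fractional errors add in quadrature:
  (−½·δa/a)² = (-0.5×0.0486)² = 0.000591;  (-3·δc/c)² = (-3×0.0833)² = 0.0625;  (3·δw/w)² = (3×0.113)² = 0.115;  (1·δd/d)² = (1×0.0456)² = 0.00208
δQ/Q = √(0.180) = 0.424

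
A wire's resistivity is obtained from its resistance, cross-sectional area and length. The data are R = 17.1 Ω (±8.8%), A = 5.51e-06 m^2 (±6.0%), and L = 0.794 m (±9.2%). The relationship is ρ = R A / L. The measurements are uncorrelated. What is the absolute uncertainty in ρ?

ρ is a product of powers, so relative uncertainties combine in quadrature:
  (1·δR/R)² = (1×0.0880)² = 0.00774;  (1·δA/A)² = (1×0.0600)² = 0.00360;  (-1·δL/L)² = (-1×0.0920)² = 0.00846
δρ/ρ = √(0.0198) = 0.141
ρ = 0.000119 Ω·m, so δρ = 0.141 × 0.000119 = 1.67e-05 Ω·m.

1.67e-05 Ω·m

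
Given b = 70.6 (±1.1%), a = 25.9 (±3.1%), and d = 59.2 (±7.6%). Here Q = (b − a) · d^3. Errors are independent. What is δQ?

Let u = b − a = 44.7. δu = √(δb² + δa²) = √(0.603 + 0.645) = 1.12, so δu/u = 0.0250.
Q is then a monomial in u, d:
δQ/Q = √((δu/u)² + (3·δd/d)²) = √(0.000624 + 0.0520) = 0.229
Q = 9.27e+06, so δQ = 0.229 × 9.27e+06 = 2.13e+06.

2.13e+06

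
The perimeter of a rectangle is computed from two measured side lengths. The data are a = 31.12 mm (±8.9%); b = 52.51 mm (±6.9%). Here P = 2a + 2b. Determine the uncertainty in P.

9.12 mm

For a sum/difference, combine absolute errors in quadrature:
  (2·δa)² = 30.7;  (2·δb)² = 52.5
δP = √(83.2) = 9.12 mm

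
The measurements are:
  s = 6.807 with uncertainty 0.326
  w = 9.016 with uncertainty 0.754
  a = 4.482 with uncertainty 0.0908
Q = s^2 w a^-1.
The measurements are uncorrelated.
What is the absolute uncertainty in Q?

12.0

Products/powers → add relative errors in quadrature, weighted by exponent:
  (2·δs/s)² = (2×0.0479)² = 0.00917;  (1·δw/w)² = (1×0.0836)² = 0.00699;  (-1·δa/a)² = (-1×0.0203)² = 0.000410
δQ/Q = √(0.0166) = 0.129
Q = 93.21, so δQ = 0.129 × 93.21 = 12.0.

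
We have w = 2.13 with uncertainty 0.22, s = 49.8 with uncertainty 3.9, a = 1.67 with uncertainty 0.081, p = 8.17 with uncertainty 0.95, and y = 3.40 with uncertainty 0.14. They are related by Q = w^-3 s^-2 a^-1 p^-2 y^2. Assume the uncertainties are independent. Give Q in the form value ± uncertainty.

(4.33 ± 1.85) × 10^-6

Q is a product of powers, so relative uncertainties combine in quadrature:
  (-3·δw/w)² = (-3×0.103)² = 0.0960;  (-2·δs/s)² = (-2×0.0783)² = 0.0245;  (-1·δa/a)² = (-1×0.0485)² = 0.00235;  (-2·δp/p)² = (-2×0.116)² = 0.0541;  (2·δy/y)² = (2×0.0412)² = 0.00678
δQ/Q = √(0.184) = 0.429
Q = 4.33e-06, so δQ = 0.429 × 4.33e-06 = 1.85e-06.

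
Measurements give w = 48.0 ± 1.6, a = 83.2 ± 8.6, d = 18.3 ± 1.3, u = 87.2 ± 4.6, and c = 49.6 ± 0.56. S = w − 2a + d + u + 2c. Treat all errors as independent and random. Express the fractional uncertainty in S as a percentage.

20.8%

Sums and differences: (δS)² = Σ (cᵢ δxᵢ)².
  (δw)² = 2.56;  (2·δa)² = 296;  (δd)² = 1.69;  (δu)² = 21.2;  (2·δc)² = 1.25
δS = √(323) = 18.0
S = 86.3, so δS/S = 18.0/86.3 = 0.208.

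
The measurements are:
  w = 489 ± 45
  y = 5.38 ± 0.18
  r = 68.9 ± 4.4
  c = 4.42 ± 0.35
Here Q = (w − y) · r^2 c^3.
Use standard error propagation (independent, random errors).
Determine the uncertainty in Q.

5.66e+07

Let u = w − y = 484. δu = √(δw² + δy²) = √(2020 + 0.0324) = 45.0, so δu/u = 0.0930.
Q is then a monomial in u, r, c:
δQ/Q = √((δu/u)² + (2·δr/r)² + (3·δc/c)²) = √(0.00866 + 0.0163 + 0.0564) = 0.285
Q = 1.98e+08, so δQ = 0.285 × 1.98e+08 = 5.66e+07.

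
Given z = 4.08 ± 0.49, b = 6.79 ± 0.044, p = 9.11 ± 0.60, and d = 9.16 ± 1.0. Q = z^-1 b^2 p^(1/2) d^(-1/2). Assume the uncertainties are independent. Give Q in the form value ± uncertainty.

Relative error in a monomial: (δQ/Q)² = Σ (nᵢ · δxᵢ/xᵢ)².
  (-1·δz/z)² = (-1×0.120)² = 0.0144;  (2·δb/b)² = (2×0.00648)² = 0.000168;  (½·δp/p)² = (0.5×0.0659)² = 0.00108;  (−½·δd/d)² = (-0.5×0.109)² = 0.00298
δQ/Q = √(0.0187) = 0.137
Q = 11.3, so δQ = 0.137 × 11.3 = 1.54.

11.3 ± 1.54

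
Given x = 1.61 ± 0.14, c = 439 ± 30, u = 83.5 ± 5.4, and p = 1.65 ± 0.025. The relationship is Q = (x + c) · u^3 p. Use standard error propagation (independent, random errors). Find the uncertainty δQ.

Let w = x + c = 441. δw = √(δx² + δc²) = √(0.0196 + 900) = 30.0, so δw/w = 0.0681.
Q is then a monomial in w, u, p:
δQ/Q = √((δw/w)² + (3·δu/u)² + (1·δp/p)²) = √(0.00464 + 0.0376 + 0.000230) = 0.206
Q = 4.23e+08, so δQ = 0.206 × 4.23e+08 = 8.73e+07.

8.73e+07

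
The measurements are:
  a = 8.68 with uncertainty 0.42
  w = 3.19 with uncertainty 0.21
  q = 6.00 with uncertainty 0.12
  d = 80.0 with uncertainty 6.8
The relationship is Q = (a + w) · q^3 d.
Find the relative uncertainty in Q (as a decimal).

Let u = a + w = 11.9. δu = √(δa² + δw²) = √(0.176 + 0.0441) = 0.470, so δu/u = 0.0396.
Q is then a monomial in u, q, d:
δQ/Q = √((δu/u)² + (3·δq/q)² + (1·δd/d)²) = √(0.00156 + 0.00360 + 0.00722) = 0.111

0.111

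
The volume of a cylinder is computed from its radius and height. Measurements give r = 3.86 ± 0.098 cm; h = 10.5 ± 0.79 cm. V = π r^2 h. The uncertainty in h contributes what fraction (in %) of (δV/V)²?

68.7%

(δV/V)² = (2·δr/r)² + (1·δh/h)²
  r term: (2×0.0254)² = 0.00258
  h term: (1×0.0752)² = 0.00566
Total = 0.00824. Share from h = 0.00566/0.00824 = 0.687.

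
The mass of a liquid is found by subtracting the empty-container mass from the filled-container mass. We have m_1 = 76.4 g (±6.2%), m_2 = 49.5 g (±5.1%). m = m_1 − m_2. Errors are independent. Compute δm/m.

0.200

Each term contributes (cᵢ δxᵢ)² to (δm)²:
  (δm_1)² = 22.4;  (δm_2)² = 6.37
δm = √(28.8) = 5.37 g
m = 26.9 g, so δm/m = 5.37/26.9 = 0.200.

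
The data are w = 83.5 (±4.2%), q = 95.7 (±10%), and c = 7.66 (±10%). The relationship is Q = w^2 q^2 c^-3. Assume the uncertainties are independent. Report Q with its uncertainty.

(1.42 ± 0.526) × 10^5

Since Q is a product/quotient, work with relative uncertainties:
  (2·δw/w)² = (2×0.0420)² = 0.00706;  (2·δq/q)² = (2×0.100)² = 0.0400;  (-3·δc/c)² = (-3×0.100)² = 0.0900
δQ/Q = √(0.137) = 0.370
Q = 1.42e+05, so δQ = 0.370 × 1.42e+05 = 52600.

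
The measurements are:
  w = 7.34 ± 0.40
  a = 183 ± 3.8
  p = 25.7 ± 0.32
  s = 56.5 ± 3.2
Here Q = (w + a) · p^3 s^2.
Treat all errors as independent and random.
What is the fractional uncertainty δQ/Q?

0.121

Let u = w + a = 190. δu = √(δw² + δa²) = √(0.160 + 14.4) = 3.82, so δu/u = 0.0201.
Q is then a monomial in u, p, s:
δQ/Q = √((δu/u)² + (3·δp/p)² + (2·δs/s)²) = √(0.000403 + 0.00140 + 0.0128) = 0.121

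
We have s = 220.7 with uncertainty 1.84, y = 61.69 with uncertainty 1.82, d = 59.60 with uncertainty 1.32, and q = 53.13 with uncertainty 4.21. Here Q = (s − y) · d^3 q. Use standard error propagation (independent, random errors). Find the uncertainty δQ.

1.87e+08

Let u = s − y = 159.0. δu = √(δs² + δy²) = √(3.39 + 3.31) = 2.59, so δu/u = 0.0163.
Q is then a monomial in u, d, q:
δQ/Q = √((δu/u)² + (3·δd/d)² + (1·δq/q)²) = √(0.000265 + 0.00441 + 0.00628) = 0.105
Q = 1.789e+09, so δQ = 0.105 × 1.789e+09 = 1.87e+08.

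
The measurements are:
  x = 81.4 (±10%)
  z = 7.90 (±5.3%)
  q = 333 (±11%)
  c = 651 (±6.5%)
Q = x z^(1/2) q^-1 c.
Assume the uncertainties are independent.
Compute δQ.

Each factor contributes (exponent × relative error)² to (δQ/Q)²:
  (1·δx/x)² = (1×0.100)² = 0.0100;  (½·δz/z)² = (0.5×0.0530)² = 0.000702;  (-1·δq/q)² = (-1×0.110)² = 0.0121;  (1·δc/c)² = (1×0.0650)² = 0.00423
δQ/Q = √(0.0270) = 0.164
Q = 447, so δQ = 0.164 × 447 = 73.5.

73.5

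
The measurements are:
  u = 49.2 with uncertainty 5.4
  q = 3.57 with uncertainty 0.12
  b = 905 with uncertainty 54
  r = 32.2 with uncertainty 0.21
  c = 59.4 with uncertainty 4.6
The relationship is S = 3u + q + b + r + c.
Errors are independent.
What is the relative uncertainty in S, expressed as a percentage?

Absolute uncertainties add in quadrature for a linear combination:
  (3·δu)² = 262;  (δq)² = 0.0144;  (δb)² = 2920;  (δr)² = 0.0441;  (δc)² = 21.2
δS = √(3200) = 56.6
S = 1150, so δS/S = 56.6/1150 = 0.0493.

4.93%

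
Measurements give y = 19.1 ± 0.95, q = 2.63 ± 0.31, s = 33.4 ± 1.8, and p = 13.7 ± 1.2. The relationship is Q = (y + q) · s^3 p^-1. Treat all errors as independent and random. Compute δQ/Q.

0.190

Let u = y + q = 21.7. δu = √(δy² + δq²) = √(0.902 + 0.0961) = 0.999, so δu/u = 0.0460.
Q is then a monomial in u, s, p:
δQ/Q = √((δu/u)² + (3·δs/s)² + (-1·δp/p)²) = √(0.00211 + 0.0261 + 0.00767) = 0.190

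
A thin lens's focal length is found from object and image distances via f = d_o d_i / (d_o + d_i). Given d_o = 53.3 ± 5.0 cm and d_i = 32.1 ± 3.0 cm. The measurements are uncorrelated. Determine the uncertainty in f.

1.37 cm

∂f/∂d_o = (d_i/(d_o+d_i))² = 0.141;  ∂f/∂d_i = (d_o/(d_o+d_i))² = 0.390
δf = √((∂f/∂d_o · δd_o)² + (∂f/∂d_i · δd_i)²) = √(0.499 + 1.37) = 1.37 cm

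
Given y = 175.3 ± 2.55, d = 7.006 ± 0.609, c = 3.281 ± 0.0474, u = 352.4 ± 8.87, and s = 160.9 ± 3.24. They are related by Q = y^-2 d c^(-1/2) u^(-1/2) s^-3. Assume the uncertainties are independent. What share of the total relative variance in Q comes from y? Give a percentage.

(δQ/Q)² = (-2·δy/y)² + (1·δd/d)² + (−½·δc/c)² + (−½·δu/u)² + (-3·δs/s)²
  y term: (-2×0.0145)² = 0.000846
  d term: (1×0.0869)² = 0.00756
  c term: (-0.5×0.0144)² = 5.22e-05
  u term: (-0.5×0.0252)² = 0.000158
  s term: (-3×0.0201)² = 0.00365
Total = 0.0123. Share from y = 0.000846/0.0123 = 0.0690.

6.90%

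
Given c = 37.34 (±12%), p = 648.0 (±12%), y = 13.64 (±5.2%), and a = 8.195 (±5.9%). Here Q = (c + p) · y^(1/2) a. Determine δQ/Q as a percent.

13.1%

Let u = c + p = 685.3. δu = √(δc² + δp²) = √(20.1 + 6050) = 77.9, so δu/u = 0.114.
Q is then a monomial in u, y, a:
δQ/Q = √((δu/u)² + (½·δy/y)² + (1·δa/a)²) = √(0.0129 + 0.000676 + 0.00348) = 0.131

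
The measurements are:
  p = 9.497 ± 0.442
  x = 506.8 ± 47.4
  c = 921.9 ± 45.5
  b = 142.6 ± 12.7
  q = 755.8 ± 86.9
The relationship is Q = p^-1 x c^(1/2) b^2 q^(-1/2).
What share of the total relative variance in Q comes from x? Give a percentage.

(δQ/Q)² = (-1·δp/p)² + (1·δx/x)² + (½·δc/c)² + (2·δb/b)² + (−½·δq/q)²
  p term: (-1×0.0465)² = 0.00217
  x term: (1×0.0935)² = 0.00875
  c term: (0.5×0.0494)² = 0.000609
  b term: (2×0.0891)² = 0.0317
  q term: (-0.5×0.115)² = 0.00330
Total = 0.0466. Share from x = 0.00875/0.0466 = 0.188.

18.8%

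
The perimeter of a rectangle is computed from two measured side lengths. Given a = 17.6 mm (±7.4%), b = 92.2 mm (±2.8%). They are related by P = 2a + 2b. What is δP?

For a sum/difference, combine absolute errors in quadrature:
  (2·δa)² = 6.78;  (2·δb)² = 26.7
δP = √(33.4) = 5.78 mm

5.78 mm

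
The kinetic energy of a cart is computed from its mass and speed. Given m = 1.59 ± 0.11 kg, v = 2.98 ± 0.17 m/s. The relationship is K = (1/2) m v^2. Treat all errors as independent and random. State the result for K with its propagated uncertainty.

7.06 ± 0.942 J

Relative error in a monomial: (δK/K)² = Σ (nᵢ · δxᵢ/xᵢ)².
  (1·δm/m)² = (1×0.0692)² = 0.00479;  (2·δv/v)² = (2×0.0570)² = 0.0130
δK/K = √(0.0178) = 0.133
K = 7.06 J, so δK = 0.133 × 7.06 = 0.942 J.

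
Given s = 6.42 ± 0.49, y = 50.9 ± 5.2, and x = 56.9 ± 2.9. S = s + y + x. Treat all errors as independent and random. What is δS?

Absolute uncertainties add in quadrature for a linear combination:
  (δs)² = 0.240;  (δy)² = 27.0;  (δx)² = 8.41
δS = √(35.7) = 5.97

5.97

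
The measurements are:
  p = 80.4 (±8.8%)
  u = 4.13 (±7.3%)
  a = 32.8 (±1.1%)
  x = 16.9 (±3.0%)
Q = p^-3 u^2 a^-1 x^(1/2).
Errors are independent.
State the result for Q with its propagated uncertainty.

For a monomial Q ∝ p^-3, u^2, a^-1, x^(1/2), fractional errors add in quadrature:
  (-3·δp/p)² = (-3×0.0880)² = 0.0697;  (2·δu/u)² = (2×0.0730)² = 0.0213;  (-1·δa/a)² = (-1×0.0110)² = 0.000121;  (½·δx/x)² = (0.5×0.0300)² = 0.000225
δQ/Q = √(0.0914) = 0.302
Q = 4.11e-06, so δQ = 0.302 × 4.11e-06 = 1.24e-06.

(4.11 ± 1.24) × 10^-6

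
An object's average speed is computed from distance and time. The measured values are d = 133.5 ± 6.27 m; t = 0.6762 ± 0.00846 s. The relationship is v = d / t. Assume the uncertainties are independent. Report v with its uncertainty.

197.4 ± 9.60 m/s

Products/powers → add relative errors in quadrature, weighted by exponent:
  (1·δd/d)² = (1×0.0470)² = 0.00221;  (-1·δt/t)² = (-1×0.0125)² = 0.000157
δv/v = √(0.00236) = 0.0486
v = 197.4 m/s, so δv = 0.0486 × 197.4 = 9.60 m/s.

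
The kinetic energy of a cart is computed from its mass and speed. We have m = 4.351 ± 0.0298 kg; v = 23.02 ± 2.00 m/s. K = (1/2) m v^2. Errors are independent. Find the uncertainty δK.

For a monomial K ∝ m, v^2, fractional errors add in quadrature:
  (1·δm/m)² = (1×0.00685)² = 4.69e-05;  (2·δv/v)² = (2×0.0869)² = 0.0302
δK/K = √(0.0302) = 0.174
K = 1153 J, so δK = 0.174 × 1153 = 200 J.

200 J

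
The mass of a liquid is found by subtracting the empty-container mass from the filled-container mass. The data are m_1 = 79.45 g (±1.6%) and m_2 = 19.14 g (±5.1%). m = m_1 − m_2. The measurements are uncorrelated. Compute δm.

1.60 g

For a sum/difference, combine absolute errors in quadrature:
  (δm_1)² = 1.62;  (δm_2)² = 0.953
δm = √(2.57) = 1.60 g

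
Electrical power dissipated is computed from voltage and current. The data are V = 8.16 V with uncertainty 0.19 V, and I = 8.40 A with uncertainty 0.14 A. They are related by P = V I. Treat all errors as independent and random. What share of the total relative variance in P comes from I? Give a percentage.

(δP/P)² = (1·δV/V)² + (1·δI/I)²
  V term: (1×0.0233)² = 0.000542
  I term: (1×0.0167)² = 0.000278
Total = 0.000820. Share from I = 0.000278/0.000820 = 0.339.

33.9%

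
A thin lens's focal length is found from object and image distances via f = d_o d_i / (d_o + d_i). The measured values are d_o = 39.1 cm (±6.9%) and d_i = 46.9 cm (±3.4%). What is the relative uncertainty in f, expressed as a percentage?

4.07%

∂f/∂d_o = (d_i/(d_o+d_i))² = 0.297;  ∂f/∂d_i = (d_o/(d_o+d_i))² = 0.207
δf = √((∂f/∂d_o · δd_o)² + (∂f/∂d_i · δd_i)²) = √(0.644 + 0.109) = 0.867 cm
f = 21.3 cm, so δf/f = 0.867/21.3 = 0.0407.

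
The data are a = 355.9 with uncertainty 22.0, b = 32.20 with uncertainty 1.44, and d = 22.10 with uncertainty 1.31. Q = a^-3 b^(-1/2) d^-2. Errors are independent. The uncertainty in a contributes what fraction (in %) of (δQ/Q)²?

70.3%

(δQ/Q)² = (-3·δa/a)² + (−½·δb/b)² + (-2·δd/d)²
  a term: (-3×0.0618)² = 0.0344
  b term: (-0.5×0.0447)² = 0.000500
  d term: (-2×0.0593)² = 0.0141
Total = 0.0489. Share from a = 0.0344/0.0489 = 0.703.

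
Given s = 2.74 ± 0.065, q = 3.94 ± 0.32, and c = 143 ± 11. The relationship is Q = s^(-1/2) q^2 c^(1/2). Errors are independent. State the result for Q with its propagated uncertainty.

112 ± 18.8

Relative error in a monomial: (δQ/Q)² = Σ (nᵢ · δxᵢ/xᵢ)².
  (−½·δs/s)² = (-0.5×0.0237)² = 0.000141;  (2·δq/q)² = (2×0.0812)² = 0.0264;  (½·δc/c)² = (0.5×0.0769)² = 0.00148
δQ/Q = √(0.0280) = 0.167
Q = 112, so δQ = 0.167 × 112 = 18.8.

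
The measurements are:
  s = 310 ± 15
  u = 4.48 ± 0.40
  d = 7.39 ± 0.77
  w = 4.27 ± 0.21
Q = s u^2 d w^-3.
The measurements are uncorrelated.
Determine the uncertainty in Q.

153

For a monomial Q ∝ s, u^2, d, w^-3, fractional errors add in quadrature:
  (1·δs/s)² = (1×0.0484)² = 0.00234;  (2·δu/u)² = (2×0.0893)² = 0.0319;  (1·δd/d)² = (1×0.104)² = 0.0109;  (-3·δw/w)² = (-3×0.0492)² = 0.0218
δQ/Q = √(0.0669) = 0.259
Q = 591, so δQ = 0.259 × 591 = 153.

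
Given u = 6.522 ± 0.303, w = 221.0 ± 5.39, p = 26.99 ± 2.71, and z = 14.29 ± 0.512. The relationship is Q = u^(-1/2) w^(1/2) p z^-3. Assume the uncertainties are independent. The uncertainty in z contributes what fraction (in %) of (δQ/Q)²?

51.8%

(δQ/Q)² = (−½·δu/u)² + (½·δw/w)² + (1·δp/p)² + (-3·δz/z)²
  u term: (-0.5×0.0465)² = 0.000540
  w term: (0.5×0.0244)² = 0.000149
  p term: (1×0.100)² = 0.0101
  z term: (-3×0.0358)² = 0.0116
Total = 0.0223. Share from z = 0.0116/0.0223 = 0.518.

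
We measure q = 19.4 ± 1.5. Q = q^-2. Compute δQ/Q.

0.155

Q ∝ q^-2, so δQ/Q = |-2| · δq/q = 2 × 0.0773 = 0.155.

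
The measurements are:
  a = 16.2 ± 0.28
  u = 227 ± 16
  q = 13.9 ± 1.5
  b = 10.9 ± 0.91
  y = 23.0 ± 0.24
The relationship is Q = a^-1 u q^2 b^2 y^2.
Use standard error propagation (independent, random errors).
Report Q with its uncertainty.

(1.70 ± 0.482) × 10^8

Each factor contributes (exponent × relative error)² to (δQ/Q)²:
  (-1·δa/a)² = (-1×0.0173)² = 0.000299;  (1·δu/u)² = (1×0.0705)² = 0.00497;  (2·δq/q)² = (2×0.108)² = 0.0466;  (2·δb/b)² = (2×0.0835)² = 0.0279;  (2·δy/y)² = (2×0.0104)² = 0.000436
δQ/Q = √(0.0802) = 0.283
Q = 1.7e+08, so δQ = 0.283 × 1.7e+08 = 4.82e+07.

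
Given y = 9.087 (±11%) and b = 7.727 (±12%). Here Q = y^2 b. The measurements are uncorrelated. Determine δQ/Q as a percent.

25.1%

Q is a product of powers, so relative uncertainties combine in quadrature:
  (2·δy/y)² = (2×0.110)² = 0.0484;  (1·δb/b)² = (1×0.120)² = 0.0144
δQ/Q = √(0.0628) = 0.251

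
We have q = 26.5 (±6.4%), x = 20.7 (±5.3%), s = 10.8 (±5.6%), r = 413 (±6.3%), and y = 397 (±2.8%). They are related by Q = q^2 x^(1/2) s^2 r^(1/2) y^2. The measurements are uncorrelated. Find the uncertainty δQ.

Since Q is a product/quotient, work with relative uncertainties:
  (2·δq/q)² = (2×0.0640)² = 0.0164;  (½·δx/x)² = (0.5×0.0530)² = 0.000702;  (2·δs/s)² = (2×0.0560)² = 0.0125;  (½·δr/r)² = (0.5×0.0630)² = 0.000992;  (2·δy/y)² = (2×0.0280)² = 0.00314
δQ/Q = √(0.0338) = 0.184
Q = 1.19e+12, so δQ = 0.184 × 1.19e+12 = 2.19e+11.

2.19e+11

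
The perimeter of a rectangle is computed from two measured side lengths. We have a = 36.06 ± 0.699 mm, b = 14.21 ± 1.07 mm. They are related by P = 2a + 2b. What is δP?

2.56 mm

For a sum/difference, combine absolute errors in quadrature:
  (2·δa)² = 1.95;  (2·δb)² = 4.58
δP = √(6.53) = 2.56 mm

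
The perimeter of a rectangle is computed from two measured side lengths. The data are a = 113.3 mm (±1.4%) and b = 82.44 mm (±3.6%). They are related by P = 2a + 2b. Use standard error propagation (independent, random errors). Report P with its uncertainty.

Sums and differences: (δP)² = Σ (cᵢ δxᵢ)².
  (2·δa)² = 10.1;  (2·δb)² = 35.2
δP = √(45.3) = 6.73 mm
P = 391.5 mm.

391.5 ± 6.73 mm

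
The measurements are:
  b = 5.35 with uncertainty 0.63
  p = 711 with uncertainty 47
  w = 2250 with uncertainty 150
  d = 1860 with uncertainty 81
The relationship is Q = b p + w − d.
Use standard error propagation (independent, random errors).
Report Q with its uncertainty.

4190 ± 541

Let h = b·p = 3800. δh/h = √((1·δb/b)² + (1·δp/p)²) = √(0.0139 + 0.00437) = 0.135, so δh = 514.
Q = h + w − d: δQ = √(δh² + δw² + δd²) = √(2.64e+05 + 22500 + 6560) = 541
Q = 4190.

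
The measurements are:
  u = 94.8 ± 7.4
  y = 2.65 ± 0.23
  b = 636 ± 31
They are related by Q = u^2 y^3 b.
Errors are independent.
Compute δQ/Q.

0.307

Q is a product of powers, so relative uncertainties combine in quadrature:
  (2·δu/u)² = (2×0.0781)² = 0.0244;  (3·δy/y)² = (3×0.0868)² = 0.0678;  (1·δb/b)² = (1×0.0487)² = 0.00238
δQ/Q = √(0.0945) = 0.307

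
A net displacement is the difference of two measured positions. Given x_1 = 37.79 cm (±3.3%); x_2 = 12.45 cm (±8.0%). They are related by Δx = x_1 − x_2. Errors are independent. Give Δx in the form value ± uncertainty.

Sums and differences: (δΔx)² = Σ (cᵢ δxᵢ)².
  (δx_1)² = 1.56;  (δx_2)² = 0.992
δΔx = √(2.55) = 1.60 cm
Δx = 25.34 cm.

25.34 ± 1.60 cm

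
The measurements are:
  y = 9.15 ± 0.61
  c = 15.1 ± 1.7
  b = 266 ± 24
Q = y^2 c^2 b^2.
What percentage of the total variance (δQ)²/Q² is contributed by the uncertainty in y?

17.6%

(δQ/Q)² = (2·δy/y)² + (2·δc/c)² + (2·δb/b)²
  y term: (2×0.0667)² = 0.0178
  c term: (2×0.113)² = 0.0507
  b term: (2×0.0902)² = 0.0326
Total = 0.101. Share from y = 0.0178/0.101 = 0.176.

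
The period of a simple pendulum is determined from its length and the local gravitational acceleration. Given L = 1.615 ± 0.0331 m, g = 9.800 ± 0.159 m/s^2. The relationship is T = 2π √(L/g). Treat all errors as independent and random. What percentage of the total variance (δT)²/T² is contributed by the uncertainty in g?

(δT/T)² = (½·δL/L)² + (−½·δg/g)²
  L term: (0.5×0.0205)² = 0.000105
  g term: (-0.5×0.0162)² = 6.58e-05
Total = 0.000171. Share from g = 6.58e-05/0.000171 = 0.385.

38.5%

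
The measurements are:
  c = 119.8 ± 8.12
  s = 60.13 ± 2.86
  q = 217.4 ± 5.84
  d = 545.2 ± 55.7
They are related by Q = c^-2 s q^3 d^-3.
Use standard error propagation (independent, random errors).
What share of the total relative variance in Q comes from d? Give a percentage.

77.6%

(δQ/Q)² = (-2·δc/c)² + (1·δs/s)² + (3·δq/q)² + (-3·δd/d)²
  c term: (-2×0.0678)² = 0.0184
  s term: (1×0.0476)² = 0.00226
  q term: (3×0.0269)² = 0.00649
  d term: (-3×0.102)² = 0.0939
Total = 0.121. Share from d = 0.0939/0.121 = 0.776.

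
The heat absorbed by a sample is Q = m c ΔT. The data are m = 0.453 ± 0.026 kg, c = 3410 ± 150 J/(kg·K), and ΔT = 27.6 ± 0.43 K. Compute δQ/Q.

Relative error in a monomial: (δQ/Q)² = Σ (nᵢ · δxᵢ/xᵢ)².
  (1·δm/m)² = (1×0.0574)² = 0.00329;  (1·δc/c)² = (1×0.0440)² = 0.00193;  (1·δΔT/ΔT)² = (1×0.0156)² = 0.000243
δQ/Q = √(0.00547) = 0.0740

0.0740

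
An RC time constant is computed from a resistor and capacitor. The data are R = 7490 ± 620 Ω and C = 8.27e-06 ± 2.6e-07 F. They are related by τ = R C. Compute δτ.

Relative error in a monomial: (δτ/τ)² = Σ (nᵢ · δxᵢ/xᵢ)².
  (1·δR/R)² = (1×0.0828)² = 0.00685;  (1·δC/C)² = (1×0.0314)² = 0.000988
δτ/τ = √(0.00784) = 0.0885
τ = 0.0619 s, so δτ = 0.0885 × 0.0619 = 0.00548 s.

0.00548 s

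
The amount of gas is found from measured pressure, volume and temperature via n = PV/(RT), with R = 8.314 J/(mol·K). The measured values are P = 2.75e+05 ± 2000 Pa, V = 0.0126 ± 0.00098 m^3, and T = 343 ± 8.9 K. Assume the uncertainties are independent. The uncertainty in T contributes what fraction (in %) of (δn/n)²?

(δn/n)² = (1·δP/P)² + (1·δV/V)² + (-1·δT/T)²
  P term: (1×0.00727)² = 5.29e-05
  V term: (1×0.0778)² = 0.00605
  T term: (-1×0.0259)² = 0.000673
Total = 0.00678. Share from T = 0.000673/0.00678 = 0.0994.

9.94%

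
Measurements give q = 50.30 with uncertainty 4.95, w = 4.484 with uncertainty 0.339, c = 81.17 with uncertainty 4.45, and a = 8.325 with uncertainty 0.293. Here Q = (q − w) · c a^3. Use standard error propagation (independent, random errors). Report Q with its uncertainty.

Let u = q − w = 45.82. δu = √(δq² + δw²) = √(24.5 + 0.115) = 4.96, so δu/u = 0.108.
Q is then a monomial in u, c, a:
δQ/Q = √((δu/u)² + (1·δc/c)² + (3·δa/a)²) = √(0.0117 + 0.00301 + 0.0111) = 0.161
Q = 2.146e+06, so δQ = 0.161 × 2.146e+06 = 3.45e+05.

(2.146 ± 0.345) × 10^6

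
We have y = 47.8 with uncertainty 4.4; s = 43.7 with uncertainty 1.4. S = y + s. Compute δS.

4.62

Sums and differences: (δS)² = Σ (cᵢ δxᵢ)².
  (δy)² = 19.4;  (δs)² = 1.96
δS = √(21.3) = 4.62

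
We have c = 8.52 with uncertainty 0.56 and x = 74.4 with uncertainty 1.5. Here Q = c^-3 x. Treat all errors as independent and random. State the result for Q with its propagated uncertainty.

Since Q is a product/quotient, work with relative uncertainties:
  (-3·δc/c)² = (-3×0.0657)² = 0.0389;  (1·δx/x)² = (1×0.0202)² = 0.000406
δQ/Q = √(0.0393) = 0.198
Q = 0.120, so δQ = 0.198 × 0.120 = 0.0238.

0.120 ± 0.0238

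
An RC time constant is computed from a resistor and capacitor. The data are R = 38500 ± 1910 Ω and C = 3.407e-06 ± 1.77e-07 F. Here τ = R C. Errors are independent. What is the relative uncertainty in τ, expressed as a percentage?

7.18%

Relative error in a monomial: (δτ/τ)² = Σ (nᵢ · δxᵢ/xᵢ)².
  (1·δR/R)² = (1×0.0496)² = 0.00246;  (1·δC/C)² = (1×0.0520)² = 0.00270
δτ/τ = √(0.00516) = 0.0718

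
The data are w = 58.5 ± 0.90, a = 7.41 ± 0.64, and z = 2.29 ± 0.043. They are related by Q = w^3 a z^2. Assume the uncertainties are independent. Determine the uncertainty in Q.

8.16e+05

Q is a product of powers, so relative uncertainties combine in quadrature:
  (3·δw/w)² = (3×0.0154)² = 0.00213;  (1·δa/a)² = (1×0.0864)² = 0.00746;  (2·δz/z)² = (2×0.0188)² = 0.00141
δQ/Q = √(0.0110) = 0.105
Q = 7.78e+06, so δQ = 0.105 × 7.78e+06 = 8.16e+05.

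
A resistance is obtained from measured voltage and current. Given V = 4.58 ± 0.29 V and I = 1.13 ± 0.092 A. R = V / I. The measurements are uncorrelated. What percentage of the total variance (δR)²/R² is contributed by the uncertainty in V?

37.7%

(δR/R)² = (1·δV/V)² + (-1·δI/I)²
  V term: (1×0.0633)² = 0.00401
  I term: (-1×0.0814)² = 0.00663
Total = 0.0106. Share from V = 0.00401/0.0106 = 0.377.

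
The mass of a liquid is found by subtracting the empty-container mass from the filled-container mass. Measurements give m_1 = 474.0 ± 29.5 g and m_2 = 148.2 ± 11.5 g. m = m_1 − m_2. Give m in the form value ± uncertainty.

Each term contributes (cᵢ δxᵢ)² to (δm)²:
  (δm_1)² = 870;  (δm_2)² = 132
δm = √(1000) = 31.7 g
m = 325.8 g.

325.8 ± 31.7 g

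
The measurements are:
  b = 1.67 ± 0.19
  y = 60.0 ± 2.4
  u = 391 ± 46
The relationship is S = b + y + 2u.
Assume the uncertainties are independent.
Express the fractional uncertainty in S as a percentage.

10.9%

Sums and differences: (δS)² = Σ (cᵢ δxᵢ)².
  (δb)² = 0.0361;  (δy)² = 5.76;  (2·δu)² = 8460
δS = √(8470) = 92.0
S = 844, so δS/S = 92.0/844 = 0.109.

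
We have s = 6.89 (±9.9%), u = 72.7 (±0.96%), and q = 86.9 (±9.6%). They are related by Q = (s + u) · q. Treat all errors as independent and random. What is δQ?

Let w = s + u = 79.6. δw = √(δs² + δu²) = √(0.465 + 0.487) = 0.976, so δw/w = 0.0123.
Q is then a monomial in w, q:
δQ/Q = √((δw/w)² + (1·δq/q)²) = √(0.000150 + 0.00922) = 0.0968
Q = 6920, so δQ = 0.0968 × 6920 = 669.

669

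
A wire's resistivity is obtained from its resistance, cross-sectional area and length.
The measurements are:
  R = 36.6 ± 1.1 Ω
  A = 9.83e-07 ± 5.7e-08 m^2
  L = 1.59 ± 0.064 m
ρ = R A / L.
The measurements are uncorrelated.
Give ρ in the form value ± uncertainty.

(2.26 ± 0.174) × 10^-5 Ω·m

Relative error in a monomial: (δρ/ρ)² = Σ (nᵢ · δxᵢ/xᵢ)².
  (1·δR/R)² = (1×0.0301)² = 0.000903;  (1·δA/A)² = (1×0.0580)² = 0.00336;  (-1·δL/L)² = (-1×0.0403)² = 0.00162
δρ/ρ = √(0.00589) = 0.0767
ρ = 2.26e-05 Ω·m, so δρ = 0.0767 × 2.26e-05 = 1.74e-06 Ω·m.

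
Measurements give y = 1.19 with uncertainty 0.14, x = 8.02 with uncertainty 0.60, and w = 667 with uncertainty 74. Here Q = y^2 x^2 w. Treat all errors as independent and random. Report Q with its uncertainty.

60800 ± 18200

Each factor contributes (exponent × relative error)² to (δQ/Q)²:
  (2·δy/y)² = (2×0.118)² = 0.0554;  (2·δx/x)² = (2×0.0748)² = 0.0224;  (1·δw/w)² = (1×0.111)² = 0.0123
δQ/Q = √(0.0901) = 0.300
Q = 60800, so δQ = 0.300 × 60800 = 18200.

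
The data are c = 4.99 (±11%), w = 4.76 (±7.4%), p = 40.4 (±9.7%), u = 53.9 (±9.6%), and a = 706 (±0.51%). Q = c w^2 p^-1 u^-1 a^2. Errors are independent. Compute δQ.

5940

Products/powers → add relative errors in quadrature, weighted by exponent:
  (1·δc/c)² = (1×0.110)² = 0.0121;  (2·δw/w)² = (2×0.0740)² = 0.0219;  (-1·δp/p)² = (-1×0.0970)² = 0.00941;  (-1·δu/u)² = (-1×0.0960)² = 0.00922;  (2·δa/a)² = (2×0.00510)² = 0.000104
δQ/Q = √(0.0527) = 0.230
Q = 25900, so δQ = 0.230 × 25900 = 5940.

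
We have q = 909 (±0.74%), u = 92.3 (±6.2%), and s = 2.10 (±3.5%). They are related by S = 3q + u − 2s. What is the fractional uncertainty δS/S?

0.00745

Each term contributes (cᵢ δxᵢ)² to (δS)²:
  (3·δq)² = 407;  (δu)² = 32.7;  (2·δs)² = 0.0216
δS = √(440) = 21.0
S = 2820, so δS/S = 21.0/2820 = 0.00745.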